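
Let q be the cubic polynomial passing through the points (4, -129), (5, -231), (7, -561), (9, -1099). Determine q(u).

q(u) = -u^3 - 5u^2 + 4u - 1

Using the Lagrange interpolation formula with nodes 4, 5, 7, 9:
  L_0(u) = (u - 5)(u - 7)(u - 9) / -15
  L_1(u) = (u - 4)(u - 7)(u - 9) / 8
  L_2(u) = (u - 4)(u - 5)(u - 9) / -12
  L_3(u) = (u - 4)(u - 5)(u - 7) / 40
Then q(u) = -129·L_0(u) - 231·L_1(u) - 561·L_2(u) - 1099·L_3(u).
Expanding and collecting terms gives q(u) = -u^3 - 5u^2 + 4u - 1.
Check: q(4) = -129. ✓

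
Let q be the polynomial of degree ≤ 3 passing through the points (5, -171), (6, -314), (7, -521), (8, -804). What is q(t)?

q(t) = -2t^3 + 4t^2 - 5t + 4

Using the Lagrange interpolation formula with nodes 5, 6, 7, 8:
  L_0(t) = (t - 6)(t - 7)(t - 8) / -6
  L_1(t) = (t - 5)(t - 7)(t - 8) / 2
  L_2(t) = (t - 5)(t - 6)(t - 8) / -2
  L_3(t) = (t - 5)(t - 6)(t - 7) / 6
Then q(t) = -171·L_0(t) - 314·L_1(t) - 521·L_2(t) - 804·L_3(t).
Expanding and collecting terms gives q(t) = -2t^3 + 4t^2 - 5t + 4.
Check: q(8) = -804. ✓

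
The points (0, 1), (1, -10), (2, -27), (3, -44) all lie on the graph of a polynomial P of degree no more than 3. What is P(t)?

P(t) = t^3 - 6t^2 - 6t + 1

Using the Lagrange interpolation formula with nodes 0, 1, 2, 3:
  L_0(t) = (t - 1)(t - 2)(t - 3) / -6
  L_1(t) = t(t - 2)(t - 3) / 2
  L_2(t) = t(t - 1)(t - 3) / -2
  L_3(t) = t(t - 1)(t - 2) / 6
Then P(t) = 1·L_0(t) - 10·L_1(t) - 27·L_2(t) - 44·L_3(t).
Expanding and collecting terms gives P(t) = t³ - 6t² - 6t + 1.
Check: P(0) = 1. ✓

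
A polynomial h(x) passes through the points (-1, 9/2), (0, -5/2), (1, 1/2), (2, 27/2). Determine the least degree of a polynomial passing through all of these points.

Forward differences of the values at x = -1, 0, 1, 2:
  h  : 9/2  -5/2  1/2  27/2
  Δ  : -7  3  13
  Δ^2: 10  10
  Δ^3: 0
The second differences are constant (10) and nonzero, while all higher differences vanish, so the minimal degree is 2.

2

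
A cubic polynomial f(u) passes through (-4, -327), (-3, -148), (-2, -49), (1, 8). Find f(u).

Write f(u) = au^3 + bu^2 + cu + d. Substituting each data point gives a linear system:
  -64a + 16b - 4c + d = -327
  -27a + 9b - 3c + d = -148
  -8a + 4b - 2c + d = -49
  a + b + c + d = 8
Solving the system yields a = 4, b = -4, c = 3, d = 5.
So f(u) = 4u^3 - 4u^2 + 3u + 5.
Check: f(-3) = -148. ✓

f(u) = 4u^3 - 4u^2 + 3u + 5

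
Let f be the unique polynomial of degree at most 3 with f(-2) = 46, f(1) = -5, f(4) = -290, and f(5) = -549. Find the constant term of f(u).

6

Write f(u) = au^3 + bu^2 + cu + d. Substituting each data point gives a linear system:
  -8a + 4b - 2c + d = 46
  a + b + c + d = -5
  64a + 16b + 4c + d = -290
  125a + 25b + 5c + d = -549
Solving the system yields a = -4, b = -1, c = -6, d = 6.
So f(u) = -4u^3 - u^2 - 6u + 6.
The constant term is 6.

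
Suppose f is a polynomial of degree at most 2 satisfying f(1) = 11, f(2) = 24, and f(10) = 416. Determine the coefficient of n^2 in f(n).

Write f(n) = an^2 + bn + c. Substituting each data point gives a linear system:
  a + b + c = 11
  4a + 2b + c = 24
  100a + 10b + c = 416
Solving the system yields a = 4, b = 1, c = 6.
So f(n) = 4n^2 + n + 6.
The leading coefficient is 4.

4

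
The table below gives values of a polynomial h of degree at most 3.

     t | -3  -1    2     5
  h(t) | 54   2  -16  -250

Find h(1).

Write h(t) = at^3 + bt^2 + ct + d. Substituting each data point gives a linear system:
  -27a + 9b - 3c + d = 54
  -a + b - c + d = 2
  8a + 4b + 2c + d = -16
  125a + 25b + 5c + d = -250
Solving the system yields a = -2, b = 0, c = 0, d = 0.
So h(t) = -2t^3.
Then h(1) = -2.

-2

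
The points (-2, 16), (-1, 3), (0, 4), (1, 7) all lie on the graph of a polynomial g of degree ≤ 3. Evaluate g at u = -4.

132

Using the Lagrange interpolation formula with nodes -2, -1, 0, 1:
  L_0(u) = (u + 1)u(u - 1) / -6
  L_1(u) = (u + 2)u(u - 1) / 2
  L_2(u) = (u + 2)(u + 1)(u - 1) / -2
  L_3(u) = (u + 2)(u + 1)u / 6
Then g(u) = 16·L_0(u) + 3·L_1(u) + 4·L_2(u) + 7·L_3(u).
Expanding and collecting terms gives g(u) = -2u^3 + u^2 + 4u + 4.
Evaluating at u = -4: g(-4) = 132.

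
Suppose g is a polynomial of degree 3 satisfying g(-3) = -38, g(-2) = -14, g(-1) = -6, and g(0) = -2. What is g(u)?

Write g(u) = au^3 + bu^2 + cu + d. Substituting each data point gives a linear system:
  -27a + 9b - 3c + d = -38
  -8a + 4b - 2c + d = -14
  -a + b - c + d = -6
  d = -2
Solving the system yields a = 2, b = 4, c = 6, d = -2.
So g(u) = 2u^3 + 4u^2 + 6u - 2.
Check: g(0) = -2. ✓

g(u) = 2u^3 + 4u^2 + 6u - 2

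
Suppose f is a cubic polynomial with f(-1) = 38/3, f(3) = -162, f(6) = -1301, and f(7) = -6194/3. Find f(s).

f(s) = -6s^3 - (5/3)s + 5

Write f(s) = as^3 + bs^2 + cs + d. Substituting each data point gives a linear system:
  -a + b - c + d = 38/3
  27a + 9b + 3c + d = -162
  216a + 36b + 6c + d = -1301
  343a + 49b + 7c + d = -6194/3
Solving the system yields a = -6, b = 0, c = -5/3, d = 5.
So f(s) = -6s^3 - (5/3)s + 5.
Check: f(7) = -6194/3. ✓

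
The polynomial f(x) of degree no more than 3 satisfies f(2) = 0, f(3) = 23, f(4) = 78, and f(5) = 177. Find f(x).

Using the Lagrange interpolation formula with nodes 2, 3, 4, 5:
  L_0(x) = (x - 3)(x - 4)(x - 5) / -6
  L_1(x) = (x - 2)(x - 4)(x - 5) / 2
  L_2(x) = (x - 2)(x - 3)(x - 5) / -2
  L_3(x) = (x - 2)(x - 3)(x - 4) / 6
Then f(x) = 0·L_0(x) + 23·L_1(x) + 78·L_2(x) + 177·L_3(x).
Expanding and collecting terms gives f(x) = 2x^3 - 2x^2 - 5x + 2.
Check: f(2) = 0. ✓

f(x) = 2x^3 - 2x^2 - 5x + 2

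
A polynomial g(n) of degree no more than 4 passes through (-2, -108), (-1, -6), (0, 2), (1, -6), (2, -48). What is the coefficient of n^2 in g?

Write g(n) = an^4 + bn^3 + cn^2 + dn + e. Substituting each data point gives a linear system:
  16a - 8b + 4c - 2d + e = -108
  a - b + c - d + e = -6
  e = 2
  a + b + c + d + e = -6
  16a + 8b + 4c + 2d + e = -48
Solving the system yields a = -4, b = 5, c = -4, d = -5, e = 2.
So g(n) = -4n^4 + 5n^3 - 4n^2 - 5n + 2.
The coefficient of n^2 is -4.

-4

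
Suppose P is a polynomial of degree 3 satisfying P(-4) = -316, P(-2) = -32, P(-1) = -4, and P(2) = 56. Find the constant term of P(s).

Write P(s) = as^3 + bs^2 + cs + d. Substituting each data point gives a linear system:
  -64a + 16b - 4c + d = -316
  -8a + 4b - 2c + d = -32
  -a + b - c + d = -4
  8a + 4b + 2c + d = 56
Solving the system yields a = 6, b = 4, c = -2, d = -4.
So P(s) = 6s³ + 4s² - 2s - 4.
The constant term is -4.

-4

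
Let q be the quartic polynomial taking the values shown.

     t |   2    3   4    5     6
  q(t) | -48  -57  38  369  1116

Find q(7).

2507

Forward differences of the values at t = 2, 3, 4, 5, 6:
  q  : -48  -57  38  369  1116
  Δ  : -9  95  331  747
  Δ^2: 104  236  416
  Δ^3: 132  180
  Δ^4: 48
The fourth differences are constant, confirming degree 4.
Interpolating (Newton forward form) and evaluating at t = 7 gives q(7) = 2507.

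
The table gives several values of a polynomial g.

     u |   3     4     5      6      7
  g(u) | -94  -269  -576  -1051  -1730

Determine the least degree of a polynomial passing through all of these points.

3

Forward differences of the values at u = 3, 4, 5, 6, 7:
  g  : -94  -269  -576  -1051  -1730
  Δ  : -175  -307  -475  -679
  Δ^2: -132  -168  -204
  Δ^3: -36  -36
  Δ^4: 0
The third differences are constant (-36) and nonzero, while all higher differences vanish, so the minimal degree is 3.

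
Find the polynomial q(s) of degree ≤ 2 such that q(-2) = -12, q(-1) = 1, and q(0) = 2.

q(s) = -6s^2 - 5s + 2

Write q(s) = as^2 + bs + c. Substituting each data point gives a linear system:
  4a - 2b + c = -12
  a - b + c = 1
  c = 2
Solving the system yields a = -6, b = -5, c = 2.
So q(s) = -6s^2 - 5s + 2.
Check: q(-1) = 1. ✓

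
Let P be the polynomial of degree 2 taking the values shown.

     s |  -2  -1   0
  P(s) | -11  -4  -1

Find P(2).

Using the Lagrange interpolation formula with nodes -2, -1, 0:
  L_0(s) = (s + 1)s / 2
  L_1(s) = (s + 2)s / -1
  L_2(s) = (s + 2)(s + 1) / 2
Then P(s) = -11·L_0(s) - 4·L_1(s) - 1·L_2(s).
Expanding and collecting terms gives P(s) = -2s^2 + s - 1.
Evaluating at s = 2: P(2) = -7.

-7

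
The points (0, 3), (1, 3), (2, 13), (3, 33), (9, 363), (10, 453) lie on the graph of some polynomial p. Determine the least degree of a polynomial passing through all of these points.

Divided differences on the nodes 0, 1, 2, 3, 9, 10:
  order 0: 3  3  13  33  363  453
  order 1: 0  10  20  55  90
  order 2: 5  5  5  5
  order 3: 0  0  0
  order 4: 0  0
  order 5: 0
The order-2 divided differences are all 5 (nonzero) and every higher order vanishes, so the data lies on a polynomial of degree exactly 2.

2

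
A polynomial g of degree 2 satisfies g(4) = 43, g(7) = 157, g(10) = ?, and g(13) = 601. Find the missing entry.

343

On equispaced nodes a degree-2 polynomial has vanishing third forward difference, so
  - g(4) + 3·g(7) - 3·g(10) + g(13) = 0.
Substituting the known values and solving for g(10):
  -3·g(10) = -1029
  g(10) = 343.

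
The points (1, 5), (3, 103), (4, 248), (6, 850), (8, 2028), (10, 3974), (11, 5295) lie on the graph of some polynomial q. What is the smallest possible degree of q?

Divided differences on the nodes 1, 3, 4, 6, 8, 10, 11:
  order 0: 5  103  248  850  2028  3974  5295
  order 1: 49  145  301  589  973  1321
  order 2: 32  52  72  96  116
  order 3: 4  4  4  4
  order 4: 0  0  0
  order 5: 0  0
  order 6: 0
The order-3 divided differences are all 4 (nonzero) and every higher order vanishes, so the data lies on a polynomial of degree exactly 3.

3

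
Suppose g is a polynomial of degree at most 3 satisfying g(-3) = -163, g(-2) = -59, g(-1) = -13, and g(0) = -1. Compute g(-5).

-641

Forward differences of the values at s = -3, -2, -1, 0:
  g  : -163  -59  -13  -1
  Δ  : 104  46  12
  Δ^2: -58  -34
  Δ^3: 24
The third differences are constant, confirming degree 3.
Interpolating (Newton forward form) and evaluating at s = -5 gives g(-5) = -641.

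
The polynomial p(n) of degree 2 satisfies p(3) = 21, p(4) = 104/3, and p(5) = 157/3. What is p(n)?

Using the Lagrange interpolation formula with nodes 3, 4, 5:
  L_0(n) = (n - 4)(n - 5) / 2
  L_1(n) = (n - 3)(n - 5) / -1
  L_2(n) = (n - 3)(n - 4) / 2
Then p(n) = 21·L_0(n) + 104/3·L_1(n) + 157/3·L_2(n).
Expanding and collecting terms gives p(n) = 2n^2 - (1/3)n + 4.
Check: p(5) = 157/3. ✓

p(n) = 2n^2 - (1/3)n + 4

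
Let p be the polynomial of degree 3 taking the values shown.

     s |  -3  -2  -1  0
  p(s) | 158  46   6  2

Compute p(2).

-42

Forward differences of the values at s = -3, -2, -1, 0:
  p  : 158  46  6  2
  Δ  : -112  -40  -4
  Δ^2: 72  36
  Δ^3: -36
The third differences are constant, confirming degree 3.
Interpolating (Newton forward form) and evaluating at s = 2 gives p(2) = -42.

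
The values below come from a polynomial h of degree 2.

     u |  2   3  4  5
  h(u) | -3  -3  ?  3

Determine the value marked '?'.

The 3 known points determine the degree-2 polynomial uniquely.
Write h(u) = au^2 + bu + c. Substituting each data point gives a linear system:
  4a + 2b + c = -3
  9a + 3b + c = -3
  25a + 5b + c = 3
Solving the system yields a = 1, b = -5, c = 3.
So h(u) = u^2 - 5u + 3.
Then h(4) = -1.

-1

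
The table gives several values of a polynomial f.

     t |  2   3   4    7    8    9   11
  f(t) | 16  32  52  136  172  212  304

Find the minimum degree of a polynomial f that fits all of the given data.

2

Divided differences on the nodes 2, 3, 4, 7, 8, 9, 11:
  order 0: 16  32  52  136  172  212  304
  order 1: 16  20  28  36  40  46
  order 2: 2  2  2  2  2
  order 3: 0  0  0  0
  order 4: 0  0  0
  order 5: 0  0
  order 6: 0
The order-2 divided differences are all 2 (nonzero) and every higher order vanishes, so the data lies on a polynomial of degree exactly 2.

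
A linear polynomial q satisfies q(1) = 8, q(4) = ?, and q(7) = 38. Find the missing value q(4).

23

On equispaced nodes a degree-1 polynomial has vanishing second forward difference, so
  q(1) - 2·q(4) + q(7) = 0.
Substituting the known values and solving for q(4):
  -2·q(4) = -46
  q(4) = 23.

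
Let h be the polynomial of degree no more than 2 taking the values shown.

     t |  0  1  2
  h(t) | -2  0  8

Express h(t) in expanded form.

Write h(t) = at^2 + bt + c. Substituting each data point gives a linear system:
  c = -2
  a + b + c = 0
  4a + 2b + c = 8
Solving the system yields a = 3, b = -1, c = -2.
So h(t) = 3t^2 - t - 2.
Check: h(2) = 8. ✓

h(t) = 3t^2 - t - 2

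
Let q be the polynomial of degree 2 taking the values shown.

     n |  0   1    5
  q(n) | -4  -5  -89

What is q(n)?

Using the Lagrange interpolation formula with nodes 0, 1, 5:
  L_0(n) = (n - 1)(n - 5) / 5
  L_1(n) = n(n - 5) / -4
  L_2(n) = n(n - 1) / 20
Then q(n) = -4·L_0(n) - 5·L_1(n) - 89·L_2(n).
Expanding and collecting terms gives q(n) = -4n^2 + 3n - 4.
Check: q(1) = -5. ✓

q(n) = -4n^2 + 3n - 4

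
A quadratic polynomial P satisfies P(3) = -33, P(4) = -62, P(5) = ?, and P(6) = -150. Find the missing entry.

The 3 known points determine the degree-2 polynomial uniquely.
Write P(x) = ax^2 + bx + c. Substituting each data point gives a linear system:
  9a + 3b + c = -33
  16a + 4b + c = -62
  36a + 6b + c = -150
Solving the system yields a = -5, b = 6, c = -6.
So P(x) = -5x^2 + 6x - 6.
Then P(5) = -101.

-101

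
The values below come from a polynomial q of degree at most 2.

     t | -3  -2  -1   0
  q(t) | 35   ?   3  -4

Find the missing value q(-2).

On equispaced nodes a degree-2 polynomial has vanishing third forward difference, so
  - q(-3) + 3·q(-2) - 3·q(-1) + q(0) = 0.
Substituting the known values and solving for q(-2):
  3·q(-2) = 48
  q(-2) = 16.

16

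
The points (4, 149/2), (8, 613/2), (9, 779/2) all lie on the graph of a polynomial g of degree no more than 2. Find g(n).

g(n) = 5n^2 - 2n + 5/2

Using the Lagrange interpolation formula with nodes 4, 8, 9:
  L_0(n) = (n - 8)(n - 9) / 20
  L_1(n) = (n - 4)(n - 9) / -4
  L_2(n) = (n - 4)(n - 8) / 5
Then g(n) = 149/2·L_0(n) + 613/2·L_1(n) + 779/2·L_2(n).
Expanding and collecting terms gives g(n) = 5n² - 2n + 5/2.
Check: g(8) = 613/2. ✓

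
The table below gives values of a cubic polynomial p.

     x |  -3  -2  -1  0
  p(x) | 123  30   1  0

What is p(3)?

-195

Write p(x) = ax^3 + bx^2 + cx + d. Substituting each data point gives a linear system:
  -27a + 9b - 3c + d = 123
  -8a + 4b - 2c + d = 30
  -a + b - c + d = 1
  d = 0
Solving the system yields a = -6, b = -4, c = 1, d = 0.
So p(x) = -6x^3 - 4x^2 + x.
Then p(3) = -195.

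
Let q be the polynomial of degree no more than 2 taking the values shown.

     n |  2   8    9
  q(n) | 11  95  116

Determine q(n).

q(n) = n^2 + 4n - 1

Using the Lagrange interpolation formula with nodes 2, 8, 9:
  L_0(n) = (n - 8)(n - 9) / 42
  L_1(n) = (n - 2)(n - 9) / -6
  L_2(n) = (n - 2)(n - 8) / 7
Then q(n) = 11·L_0(n) + 95·L_1(n) + 116·L_2(n).
Expanding and collecting terms gives q(n) = n^2 + 4n - 1.
Check: q(2) = 11. ✓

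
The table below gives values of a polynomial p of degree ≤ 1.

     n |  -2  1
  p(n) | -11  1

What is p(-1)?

-7

Write p(n) = an + b. Substituting each data point gives a linear system:
  -2a + b = -11
  a + b = 1
Solving the system yields a = 4, b = -3.
So p(n) = 4n - 3.
Then p(-1) = -7.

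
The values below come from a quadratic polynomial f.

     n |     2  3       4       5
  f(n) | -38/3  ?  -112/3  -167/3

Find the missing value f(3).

-23

The 3 known points determine the degree-2 polynomial uniquely.
Write f(n) = an^2 + bn + c. Substituting each data point gives a linear system:
  4a + 2b + c = -38/3
  16a + 4b + c = -112/3
  25a + 5b + c = -167/3
Solving the system yields a = -2, b = -1/3, c = -4.
So f(n) = -2n^2 - (1/3)n - 4.
Then f(3) = -23.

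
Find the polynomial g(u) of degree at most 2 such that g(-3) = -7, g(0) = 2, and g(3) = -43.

Write g(u) = au^2 + bu + c. Substituting each data point gives a linear system:
  9a - 3b + c = -7
  c = 2
  9a + 3b + c = -43
Solving the system yields a = -3, b = -6, c = 2.
So g(u) = -3u² - 6u + 2.
Check: g(-3) = -7. ✓

g(u) = -3u^2 - 6u + 2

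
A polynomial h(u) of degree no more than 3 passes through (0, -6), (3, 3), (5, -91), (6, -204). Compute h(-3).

93

Using the Lagrange interpolation formula with nodes 0, 3, 5, 6:
  L_0(u) = (u - 3)(u - 5)(u - 6) / -90
  L_1(u) = u(u - 5)(u - 6) / 18
  L_2(u) = u(u - 3)(u - 6) / -10
  L_3(u) = u(u - 3)(u - 5) / 18
Then h(u) = -6·L_0(u) + 3·L_1(u) - 91·L_2(u) - 204·L_3(u).
Expanding and collecting terms gives h(u) = -2u³ + 6u² + 3u - 6.
Evaluating at u = -3: h(-3) = 93.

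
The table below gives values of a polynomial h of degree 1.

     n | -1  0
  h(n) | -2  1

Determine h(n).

Using the Lagrange interpolation formula with nodes -1, 0:
  L_0(n) = n / -1
  L_1(n) = (n + 1) / 1
Then h(n) = -2·L_0(n) + 1·L_1(n).
Expanding and collecting terms gives h(n) = 3n + 1.
Check: h(0) = 1. ✓

h(n) = 3n + 1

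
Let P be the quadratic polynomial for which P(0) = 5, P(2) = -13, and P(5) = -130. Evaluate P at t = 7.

Write P(t) = at^2 + bt + c. Substituting each data point gives a linear system:
  c = 5
  4a + 2b + c = -13
  25a + 5b + c = -130
Solving the system yields a = -6, b = 3, c = 5.
So P(t) = -6t^2 + 3t + 5.
Then P(7) = -268.

-268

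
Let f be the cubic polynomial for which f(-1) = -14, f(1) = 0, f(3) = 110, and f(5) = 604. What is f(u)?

Write f(u) = au^3 + bu^2 + cu + d. Substituting each data point gives a linear system:
  -a + b - c + d = -14
  a + b + c + d = 0
  27a + 9b + 3c + d = 110
  125a + 25b + 5c + d = 604
Solving the system yields a = 6, b = -6, c = 1, d = -1.
So f(u) = 6u³ - 6u² + u - 1.
Check: f(3) = 110. ✓

f(u) = 6u^3 - 6u^2 + u - 1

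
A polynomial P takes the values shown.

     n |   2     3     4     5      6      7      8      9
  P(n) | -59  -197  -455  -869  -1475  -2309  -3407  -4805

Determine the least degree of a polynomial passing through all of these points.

Forward differences of the values at n = 2, 3, 4, 5, 6, 7, 8, 9:
  P  : -59  -197  -455  -869  -1475  -2309  -3407  -4805
  Δ  : -138  -258  -414  -606  -834  -1098  -1398
  Δ^2: -120  -156  -192  -228  -264  -300
  Δ^3: -36  -36  -36  -36  -36
  Δ^4: 0  0  0  0
  Δ^5: 0  0  0
  Δ^6: 0  0
  Δ^7: 0
The third differences are constant (-36) and nonzero, while all higher differences vanish, so the minimal degree is 3.

3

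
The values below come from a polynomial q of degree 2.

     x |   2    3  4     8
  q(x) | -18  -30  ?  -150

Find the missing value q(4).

The 3 known points determine the degree-2 polynomial uniquely.
Write q(x) = ax^2 + bx + c. Substituting each data point gives a linear system:
  4a + 2b + c = -18
  9a + 3b + c = -30
  64a + 8b + c = -150
Solving the system yields a = -2, b = -2, c = -6.
So q(x) = -2x² - 2x - 6.
Then q(4) = -46.

-46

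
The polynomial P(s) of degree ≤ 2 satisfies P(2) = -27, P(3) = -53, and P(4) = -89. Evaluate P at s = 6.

Using the Lagrange interpolation formula with nodes 2, 3, 4:
  L_0(s) = (s - 3)(s - 4) / 2
  L_1(s) = (s - 2)(s - 4) / -1
  L_2(s) = (s - 2)(s - 3) / 2
Then P(s) = -27·L_0(s) - 53·L_1(s) - 89·L_2(s).
Expanding and collecting terms gives P(s) = -5s^2 - s - 5.
Evaluating at s = 6: P(6) = -191.

-191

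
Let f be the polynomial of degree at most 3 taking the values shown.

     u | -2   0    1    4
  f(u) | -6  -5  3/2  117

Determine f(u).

f(u) = u^3 + 3u^2 + (5/2)u - 5

Write f(u) = au^3 + bu^2 + cu + d. Substituting each data point gives a linear system:
  -8a + 4b - 2c + d = -6
  d = -5
  a + b + c + d = 3/2
  64a + 16b + 4c + d = 117
Solving the system yields a = 1, b = 3, c = 5/2, d = -5.
So f(u) = u^3 + 3u^2 + (5/2)u - 5.
Check: f(4) = 117. ✓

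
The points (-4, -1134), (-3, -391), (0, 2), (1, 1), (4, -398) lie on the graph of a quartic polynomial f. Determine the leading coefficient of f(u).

-3

Write f(u) = au^4 + bu^3 + cu^2 + du + e. Substituting each data point gives a linear system:
  256a - 64b + 16c - 4d + e = -1134
  81a - 27b + 9c - 3d + e = -391
  e = 2
  a + b + c + d + e = 1
  256a + 64b + 16c + 4d + e = -398
Solving the system yields a = -3, b = 6, c = 0, d = -4, e = 2.
So f(u) = -3u^4 + 6u^3 - 4u + 2.
The leading coefficient is -3.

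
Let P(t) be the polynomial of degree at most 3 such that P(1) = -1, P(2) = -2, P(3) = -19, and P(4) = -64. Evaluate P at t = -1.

Write P(t) = at^3 + bt^2 + ct + d. Substituting each data point gives a linear system:
  a + b + c + d = -1
  8a + 4b + 2c + d = -2
  27a + 9b + 3c + d = -19
  64a + 16b + 4c + d = -64
Solving the system yields a = -2, b = 4, c = 1, d = -4.
So P(t) = -2t^3 + 4t^2 + t - 4.
Then P(-1) = 1.

1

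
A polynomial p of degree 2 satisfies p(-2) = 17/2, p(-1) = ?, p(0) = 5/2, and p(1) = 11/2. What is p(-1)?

On equispaced nodes a degree-2 polynomial has vanishing third forward difference, so
  - p(-2) + 3·p(-1) - 3·p(0) + p(1) = 0.
Substituting the known values and solving for p(-1):
  3·p(-1) = 21/2
  p(-1) = 7/2.

7/2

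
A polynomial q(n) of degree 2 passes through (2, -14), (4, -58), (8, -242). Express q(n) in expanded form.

q(n) = -4n^2 + 2n - 2

Write q(n) = an^2 + bn + c. Substituting each data point gives a linear system:
  4a + 2b + c = -14
  16a + 4b + c = -58
  64a + 8b + c = -242
Solving the system yields a = -4, b = 2, c = -2.
So q(n) = -4n^2 + 2n - 2.
Check: q(2) = -14. ✓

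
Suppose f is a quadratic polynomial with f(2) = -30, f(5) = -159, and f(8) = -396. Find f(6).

-226

Forward differences of the values at s = 2, 5, 8:
  f  : -30  -159  -396
  Δ  : -129  -237
  Δ^2: -108
The second differences are constant, confirming degree 2.
Interpolating (Newton forward form) and evaluating at s = 6 gives f(6) = -226.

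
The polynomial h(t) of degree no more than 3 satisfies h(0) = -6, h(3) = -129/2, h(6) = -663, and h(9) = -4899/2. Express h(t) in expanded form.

h(t) = -4t^3 + 6t^2 - (3/2)t - 6

Write h(t) = at^3 + bt^2 + ct + d. Substituting each data point gives a linear system:
  d = -6
  27a + 9b + 3c + d = -129/2
  216a + 36b + 6c + d = -663
  729a + 81b + 9c + d = -4899/2
Solving the system yields a = -4, b = 6, c = -3/2, d = -6.
So h(t) = -4t^3 + 6t^2 - (3/2)t - 6.
Check: h(3) = -129/2. ✓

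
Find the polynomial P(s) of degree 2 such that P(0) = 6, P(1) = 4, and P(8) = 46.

Using the Lagrange interpolation formula with nodes 0, 1, 8:
  L_0(s) = (s - 1)(s - 8) / 8
  L_1(s) = s(s - 8) / -7
  L_2(s) = s(s - 1) / 56
Then P(s) = 6·L_0(s) + 4·L_1(s) + 46·L_2(s).
Expanding and collecting terms gives P(s) = s^2 - 3s + 6.
Check: P(1) = 4. ✓

P(s) = s^2 - 3s + 6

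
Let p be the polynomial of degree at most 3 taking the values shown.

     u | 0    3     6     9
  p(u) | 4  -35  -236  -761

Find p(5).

-141

Write p(u) = au^3 + bu^2 + cu + d. Substituting each data point gives a linear system:
  d = 4
  27a + 9b + 3c + d = -35
  216a + 36b + 6c + d = -236
  729a + 81b + 9c + d = -761
Solving the system yields a = -1, b = 0, c = -4, d = 4.
So p(u) = -u^3 - 4u + 4.
Then p(5) = -141.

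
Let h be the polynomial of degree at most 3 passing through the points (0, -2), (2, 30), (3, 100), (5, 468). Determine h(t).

h(t) = 4t^3 - 2t^2 + 4t - 2

Write h(t) = at^3 + bt^2 + ct + d. Substituting each data point gives a linear system:
  d = -2
  8a + 4b + 2c + d = 30
  27a + 9b + 3c + d = 100
  125a + 25b + 5c + d = 468
Solving the system yields a = 4, b = -2, c = 4, d = -2.
So h(t) = 4t^3 - 2t^2 + 4t - 2.
Check: h(2) = 30. ✓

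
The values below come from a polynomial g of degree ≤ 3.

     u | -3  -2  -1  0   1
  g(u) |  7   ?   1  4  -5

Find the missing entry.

-2

The 4 known points determine the degree-3 polynomial uniquely.
Write g(u) = au^3 + bu^2 + cu + d. Substituting each data point gives a linear system:
  -27a + 9b - 3c + d = 7
  -a + b - c + d = 1
  d = 4
  a + b + c + d = -5
Solving the system yields a = -2, b = -6, c = -1, d = 4.
So g(u) = -2u^3 - 6u^2 - u + 4.
Then g(-2) = -2.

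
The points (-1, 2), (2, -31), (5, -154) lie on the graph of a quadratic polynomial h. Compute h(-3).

Write h(x) = ax^2 + bx + c. Substituting each data point gives a linear system:
  a - b + c = 2
  4a + 2b + c = -31
  25a + 5b + c = -154
Solving the system yields a = -5, b = -6, c = 1.
So h(x) = -5x^2 - 6x + 1.
Then h(-3) = -26.

-26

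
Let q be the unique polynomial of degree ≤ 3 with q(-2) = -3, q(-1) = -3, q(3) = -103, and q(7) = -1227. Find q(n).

q(n) = -3n^3 - 5n^2 + 6n + 5

Write q(n) = an^3 + bn^2 + cn + d. Substituting each data point gives a linear system:
  -8a + 4b - 2c + d = -3
  -a + b - c + d = -3
  27a + 9b + 3c + d = -103
  343a + 49b + 7c + d = -1227
Solving the system yields a = -3, b = -5, c = 6, d = 5.
So q(n) = -3n^3 - 5n^2 + 6n + 5.
Check: q(7) = -1227. ✓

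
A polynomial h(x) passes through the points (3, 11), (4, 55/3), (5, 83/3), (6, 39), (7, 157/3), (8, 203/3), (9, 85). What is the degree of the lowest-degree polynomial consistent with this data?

Forward differences of the values at x = 3, 4, 5, 6, 7, 8, 9:
  h  : 11  55/3  83/3  39  157/3  203/3  85
  Δ  : 22/3  28/3  34/3  40/3  46/3  52/3
  Δ^2: 2  2  2  2  2
  Δ^3: 0  0  0  0
  Δ^4: 0  0  0
  Δ^5: 0  0
  Δ^6: 0
The second differences are constant (2) and nonzero, while all higher differences vanish, so the minimal degree is 2.

2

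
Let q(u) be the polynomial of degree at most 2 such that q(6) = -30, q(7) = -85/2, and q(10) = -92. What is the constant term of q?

3

Write q(u) = au^2 + bu + c. Substituting each data point gives a linear system:
  36a + 6b + c = -30
  49a + 7b + c = -85/2
  100a + 10b + c = -92
Solving the system yields a = -1, b = 1/2, c = 3.
So q(u) = -u^2 + (1/2)u + 3.
The constant term is 3.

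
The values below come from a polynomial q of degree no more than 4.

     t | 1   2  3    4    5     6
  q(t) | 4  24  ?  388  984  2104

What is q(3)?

118

On equispaced nodes a degree-4 polynomial has vanishing fifth forward difference, so
  - q(1) + 5·q(2) - 10·q(3) + 10·q(4) - 5·q(5) + q(6) = 0.
Substituting the known values and solving for q(3):
  -10·q(3) = -1180
  q(3) = 118.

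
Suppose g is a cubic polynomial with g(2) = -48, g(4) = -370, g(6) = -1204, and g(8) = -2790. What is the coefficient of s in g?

Write g(s) = as^3 + bs^2 + cs + d. Substituting each data point gives a linear system:
  8a + 4b + 2c + d = -48
  64a + 16b + 4c + d = -370
  216a + 36b + 6c + d = -1204
  512a + 64b + 8c + d = -2790
Solving the system yields a = -5, b = -4, c = 3, d = 2.
So g(s) = -5s³ - 4s² + 3s + 2.
The coefficient of s is 3.

3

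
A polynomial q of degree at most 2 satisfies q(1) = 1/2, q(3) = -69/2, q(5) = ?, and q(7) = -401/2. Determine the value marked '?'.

The 3 known points determine the degree-2 polynomial uniquely.
Write q(t) = at^2 + bt + c. Substituting each data point gives a linear system:
  a + b + c = 1/2
  9a + 3b + c = -69/2
  49a + 7b + c = -401/2
Solving the system yields a = -4, b = -3/2, c = 6.
So q(t) = -4t² - (3/2)t + 6.
Then q(5) = -203/2.

-203/2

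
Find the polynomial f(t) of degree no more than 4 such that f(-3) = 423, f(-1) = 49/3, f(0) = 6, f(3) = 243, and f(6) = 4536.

Write f(t) = at^4 + bt^3 + ct^2 + dt + e. Substituting each data point gives a linear system:
  81a - 27b + 9c - 3d + e = 423
  a - b + c - d + e = 49/3
  e = 6
  81a + 27b + 9c + 3d + e = 243
  1296a + 216b + 36c + 6d + e = 4536
Solving the system yields a = 4, b = -3, c = 1/3, d = -3, e = 6.
So f(t) = 4t⁴ - 3t³ + (1/3)t² - 3t + 6.
Check: f(3) = 243. ✓

f(t) = 4t^4 - 3t^3 + (1/3)t^2 - 3t + 6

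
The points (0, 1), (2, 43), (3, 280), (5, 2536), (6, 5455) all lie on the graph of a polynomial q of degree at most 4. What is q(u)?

q(u) = 5u^4 - 5u^3 + 2u^2 - 3u + 1

Write q(u) = au^4 + bu^3 + cu^2 + du + e. Substituting each data point gives a linear system:
  e = 1
  16a + 8b + 4c + 2d + e = 43
  81a + 27b + 9c + 3d + e = 280
  625a + 125b + 25c + 5d + e = 2536
  1296a + 216b + 36c + 6d + e = 5455
Solving the system yields a = 5, b = -5, c = 2, d = -3, e = 1.
So q(u) = 5u⁴ - 5u³ + 2u² - 3u + 1.
Check: q(2) = 43. ✓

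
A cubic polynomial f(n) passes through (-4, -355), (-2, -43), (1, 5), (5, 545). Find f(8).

Using the Lagrange interpolation formula with nodes -4, -2, 1, 5:
  L_0(n) = (n + 2)(n - 1)(n - 5) / -90
  L_1(n) = (n + 4)(n - 1)(n - 5) / 42
  L_2(n) = (n + 4)(n + 2)(n - 5) / -60
  L_3(n) = (n + 4)(n + 2)(n - 1) / 252
Then f(n) = -355·L_0(n) - 43·L_1(n) + 5·L_2(n) + 545·L_3(n).
Expanding and collecting terms gives f(n) = 5n^3 - 3n^2 - 2n + 5.
Evaluating at n = 8: f(8) = 2357.

2357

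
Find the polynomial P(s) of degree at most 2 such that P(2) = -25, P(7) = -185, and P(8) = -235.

Using the Lagrange interpolation formula with nodes 2, 7, 8:
  L_0(s) = (s - 7)(s - 8) / 30
  L_1(s) = (s - 2)(s - 8) / -5
  L_2(s) = (s - 2)(s - 7) / 6
Then P(s) = -25·L_0(s) - 185·L_1(s) - 235·L_2(s).
Expanding and collecting terms gives P(s) = -3s^2 - 5s - 3.
Check: P(7) = -185. ✓

P(s) = -3s^2 - 5s - 3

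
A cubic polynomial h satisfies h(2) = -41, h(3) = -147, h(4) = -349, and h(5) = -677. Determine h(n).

h(n) = -5n^3 - 3n^2 + 4n + 3

Using the Lagrange interpolation formula with nodes 2, 3, 4, 5:
  L_0(n) = (n - 3)(n - 4)(n - 5) / -6
  L_1(n) = (n - 2)(n - 4)(n - 5) / 2
  L_2(n) = (n - 2)(n - 3)(n - 5) / -2
  L_3(n) = (n - 2)(n - 3)(n - 4) / 6
Then h(n) = -41·L_0(n) - 147·L_1(n) - 349·L_2(n) - 677·L_3(n).
Expanding and collecting terms gives h(n) = -5n^3 - 3n^2 + 4n + 3.
Check: h(4) = -349. ✓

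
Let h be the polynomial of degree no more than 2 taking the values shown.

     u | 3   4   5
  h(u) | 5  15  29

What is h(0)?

-1

Forward differences of the values at u = 3, 4, 5:
  h  : 5  15  29
  Δ  : 10  14
  Δ^2: 4
The second differences are constant, confirming degree 2.
Interpolating (Newton forward form) and evaluating at u = 0 gives h(0) = -1.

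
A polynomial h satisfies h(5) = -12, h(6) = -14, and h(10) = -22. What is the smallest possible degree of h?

1

Divided differences on the nodes 5, 6, 10:
  order 0: -12  -14  -22
  order 1: -2  -2
  order 2: 0
The order-1 divided differences are all -2 (nonzero) and every higher order vanishes, so the data lies on a polynomial of degree exactly 1.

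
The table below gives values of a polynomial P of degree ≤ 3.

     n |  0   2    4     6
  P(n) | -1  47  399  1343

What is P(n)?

P(n) = 6n^3 + 2n^2 - 4n - 1

Using the Lagrange interpolation formula with nodes 0, 2, 4, 6:
  L_0(n) = (n - 2)(n - 4)(n - 6) / -48
  L_1(n) = n(n - 4)(n - 6) / 16
  L_2(n) = n(n - 2)(n - 6) / -16
  L_3(n) = n(n - 2)(n - 4) / 48
Then P(n) = -1·L_0(n) + 47·L_1(n) + 399·L_2(n) + 1343·L_3(n).
Expanding and collecting terms gives P(n) = 6n^3 + 2n^2 - 4n - 1.
Check: P(0) = -1. ✓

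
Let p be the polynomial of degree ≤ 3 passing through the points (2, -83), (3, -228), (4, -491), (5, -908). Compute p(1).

Forward differences of the values at x = 2, 3, 4, 5:
  p  : -83  -228  -491  -908
  Δ  : -145  -263  -417
  Δ^2: -118  -154
  Δ^3: -36
The third differences are constant, confirming degree 3.
Interpolating (Newton forward form) and evaluating at x = 1 gives p(1) = -20.

-20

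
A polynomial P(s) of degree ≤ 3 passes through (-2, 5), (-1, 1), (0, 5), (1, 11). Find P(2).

13

Using the Lagrange interpolation formula with nodes -2, -1, 0, 1:
  L_0(s) = (s + 1)s(s - 1) / -6
  L_1(s) = (s + 2)s(s - 1) / 2
  L_2(s) = (s + 2)(s + 1)(s - 1) / -2
  L_3(s) = (s + 2)(s + 1)s / 6
Then P(s) = 5·L_0(s) + 1·L_1(s) + 5·L_2(s) + 11·L_3(s).
Expanding and collecting terms gives P(s) = -s^3 + s^2 + 6s + 5.
Evaluating at s = 2: P(2) = 13.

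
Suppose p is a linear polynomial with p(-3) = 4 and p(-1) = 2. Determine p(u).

Write p(u) = au + b. Substituting each data point gives a linear system:
  -3a + b = 4
  -a + b = 2
Solving the system yields a = -1, b = 1.
So p(u) = -u + 1.
Check: p(-1) = 2. ✓

p(u) = -u + 1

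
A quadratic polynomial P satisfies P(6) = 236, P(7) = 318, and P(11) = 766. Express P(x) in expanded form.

P(x) = 6x^2 + 4x - 4

Write P(x) = ax^2 + bx + c. Substituting each data point gives a linear system:
  36a + 6b + c = 236
  49a + 7b + c = 318
  121a + 11b + c = 766
Solving the system yields a = 6, b = 4, c = -4.
So P(x) = 6x^2 + 4x - 4.
Check: P(11) = 766. ✓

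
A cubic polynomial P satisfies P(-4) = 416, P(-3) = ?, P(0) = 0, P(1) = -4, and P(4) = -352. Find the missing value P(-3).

The 4 known points determine the degree-3 polynomial uniquely.
Write P(u) = au^3 + bu^2 + cu + d. Substituting each data point gives a linear system:
  -64a + 16b - 4c + d = 416
  d = 0
  a + b + c + d = -4
  64a + 16b + 4c + d = -352
Solving the system yields a = -6, b = 2, c = 0, d = 0.
So P(u) = -6u^3 + 2u^2.
Then P(-3) = 180.

180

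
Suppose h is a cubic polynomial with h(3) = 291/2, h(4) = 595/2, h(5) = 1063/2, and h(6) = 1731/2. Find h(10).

7123/2

Forward differences of the values at u = 3, 4, 5, 6:
  h  : 291/2  595/2  1063/2  1731/2
  Δ  : 152  234  334
  Δ^2: 82  100
  Δ^3: 18
The third differences are constant, confirming degree 3.
Interpolating (Newton forward form) and evaluating at u = 10 gives h(10) = 7123/2.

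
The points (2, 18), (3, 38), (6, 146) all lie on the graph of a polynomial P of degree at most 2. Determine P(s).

Write P(s) = as^2 + bs + c. Substituting each data point gives a linear system:
  4a + 2b + c = 18
  9a + 3b + c = 38
  36a + 6b + c = 146
Solving the system yields a = 4, b = 0, c = 2.
So P(s) = 4s² + 2.
Check: P(6) = 146. ✓

P(s) = 4s^2 + 2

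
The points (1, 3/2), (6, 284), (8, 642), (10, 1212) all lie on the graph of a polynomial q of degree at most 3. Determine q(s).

Using the Lagrange interpolation formula with nodes 1, 6, 8, 10:
  L_0(s) = (s - 6)(s - 8)(s - 10) / -315
  L_1(s) = (s - 1)(s - 8)(s - 10) / 40
  L_2(s) = (s - 1)(s - 6)(s - 10) / -28
  L_3(s) = (s - 1)(s - 6)(s - 8) / 72
Then q(s) = 3/2·L_0(s) + 284·L_1(s) + 642·L_2(s) + 1212·L_3(s).
Expanding and collecting terms gives q(s) = s³ + (5/2)s² - 4s + 2.
Check: q(8) = 642. ✓

q(s) = s^3 + (5/2)s^2 - 4s + 2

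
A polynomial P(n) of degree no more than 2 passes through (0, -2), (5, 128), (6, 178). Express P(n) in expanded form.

Using the Lagrange interpolation formula with nodes 0, 5, 6:
  L_0(n) = (n - 5)(n - 6) / 30
  L_1(n) = n(n - 6) / -5
  L_2(n) = n(n - 5) / 6
Then P(n) = -2·L_0(n) + 128·L_1(n) + 178·L_2(n).
Expanding and collecting terms gives P(n) = 4n^2 + 6n - 2.
Check: P(6) = 178. ✓

P(n) = 4n^2 + 6n - 2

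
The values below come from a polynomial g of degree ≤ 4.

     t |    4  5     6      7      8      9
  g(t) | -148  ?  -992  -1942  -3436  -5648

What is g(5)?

-436

The 5 known points determine the degree-4 polynomial uniquely.
Write g(t) = at^4 + bt^3 + ct^2 + dt + e. Substituting each data point gives a linear system:
  256a + 64b + 16c + 4d + e = -148
  1296a + 216b + 36c + 6d + e = -992
  2401a + 343b + 49c + 7d + e = -1942
  4096a + 512b + 64c + 8d + e = -3436
  6561a + 729b + 81c + 9d + e = -5648
Solving the system yields a = -1, b = 1, c = 2, d = 2, e = 4.
So g(t) = -t⁴ + t³ + 2t² + 2t + 4.
Then g(5) = -436.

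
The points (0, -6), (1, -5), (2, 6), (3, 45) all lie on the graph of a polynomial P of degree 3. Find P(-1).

-15

Write P(s) = as^3 + bs^2 + cs + d. Substituting each data point gives a linear system:
  d = -6
  a + b + c + d = -5
  8a + 4b + 2c + d = 6
  27a + 9b + 3c + d = 45
Solving the system yields a = 3, b = -4, c = 2, d = -6.
So P(s) = 3s³ - 4s² + 2s - 6.
Then P(-1) = -15.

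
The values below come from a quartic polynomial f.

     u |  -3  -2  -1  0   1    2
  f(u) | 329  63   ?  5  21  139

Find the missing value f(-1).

7

On equispaced nodes a degree-4 polynomial has vanishing fifth forward difference, so
  - f(-3) + 5·f(-2) - 10·f(-1) + 10·f(0) - 5·f(1) + f(2) = 0.
Substituting the known values and solving for f(-1):
  -10·f(-1) = -70
  f(-1) = 7.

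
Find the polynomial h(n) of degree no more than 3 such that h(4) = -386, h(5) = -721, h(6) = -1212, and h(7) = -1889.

h(n) = -5n^3 - 3n^2 - 3n - 6

Write h(n) = an^3 + bn^2 + cn + d. Substituting each data point gives a linear system:
  64a + 16b + 4c + d = -386
  125a + 25b + 5c + d = -721
  216a + 36b + 6c + d = -1212
  343a + 49b + 7c + d = -1889
Solving the system yields a = -5, b = -3, c = -3, d = -6.
So h(n) = -5n³ - 3n² - 3n - 6.
Check: h(5) = -721. ✓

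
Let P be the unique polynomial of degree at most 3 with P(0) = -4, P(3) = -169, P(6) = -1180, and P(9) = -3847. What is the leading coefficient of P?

-5

Write P(n) = an^3 + bn^2 + cn + d. Substituting each data point gives a linear system:
  d = -4
  27a + 9b + 3c + d = -169
  216a + 36b + 6c + d = -1180
  729a + 81b + 9c + d = -3847
Solving the system yields a = -5, b = -2, c = -4, d = -4.
So P(n) = -5n^3 - 2n^2 - 4n - 4.
The leading coefficient is -5.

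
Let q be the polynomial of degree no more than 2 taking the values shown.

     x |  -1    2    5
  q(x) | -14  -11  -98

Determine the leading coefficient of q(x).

-5

Write q(x) = ax^2 + bx + c. Substituting each data point gives a linear system:
  a - b + c = -14
  4a + 2b + c = -11
  25a + 5b + c = -98
Solving the system yields a = -5, b = 6, c = -3.
So q(x) = -5x² + 6x - 3.
The leading coefficient is -5.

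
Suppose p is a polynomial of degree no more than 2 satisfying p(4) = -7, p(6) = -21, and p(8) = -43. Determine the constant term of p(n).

-3

Write p(n) = an^2 + bn + c. Substituting each data point gives a linear system:
  16a + 4b + c = -7
  36a + 6b + c = -21
  64a + 8b + c = -43
Solving the system yields a = -1, b = 3, c = -3.
So p(n) = -n^2 + 3n - 3.
The constant term is -3.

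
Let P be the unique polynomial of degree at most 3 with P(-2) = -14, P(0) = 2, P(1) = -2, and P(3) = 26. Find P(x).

Using the Lagrange interpolation formula with nodes -2, 0, 1, 3:
  L_0(x) = x(x - 1)(x - 3) / -30
  L_1(x) = (x + 2)(x - 1)(x - 3) / 6
  L_2(x) = (x + 2)x(x - 3) / -6
  L_3(x) = (x + 2)x(x - 1) / 30
Then P(x) = -14·L_0(x) + 2·L_1(x) - 2·L_2(x) + 26·L_3(x).
Expanding and collecting terms gives P(x) = 2x^3 - 2x^2 - 4x + 2.
Check: P(1) = -2. ✓

P(x) = 2x^3 - 2x^2 - 4x + 2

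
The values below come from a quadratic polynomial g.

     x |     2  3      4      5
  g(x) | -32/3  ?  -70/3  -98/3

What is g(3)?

-16

The 3 known points determine the degree-2 polynomial uniquely.
Write g(x) = ax^2 + bx + c. Substituting each data point gives a linear system:
  4a + 2b + c = -32/3
  16a + 4b + c = -70/3
  25a + 5b + c = -98/3
Solving the system yields a = -1, b = -1/3, c = -6.
So g(x) = -x² - (1/3)x - 6.
Then g(3) = -16.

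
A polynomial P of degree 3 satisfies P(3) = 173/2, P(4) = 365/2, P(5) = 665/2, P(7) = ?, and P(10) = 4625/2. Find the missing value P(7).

1685/2

The 4 known points determine the degree-3 polynomial uniquely.
Write P(n) = an^3 + bn^2 + cn + d. Substituting each data point gives a linear system:
  27a + 9b + 3c + d = 173/2
  64a + 16b + 4c + d = 365/2
  125a + 25b + 5c + d = 665/2
  1000a + 100b + 10c + d = 4625/2
Solving the system yields a = 2, b = 3, c = 1, d = 5/2.
So P(n) = 2n^3 + 3n^2 + n + 5/2.
Then P(7) = 1685/2.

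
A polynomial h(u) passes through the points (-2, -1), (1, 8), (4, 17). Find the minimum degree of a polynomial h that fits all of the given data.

Forward differences of the values at u = -2, 1, 4:
  h  : -1  8  17
  Δ  : 9  9
  Δ^2: 0
The first differences are constant (9) and nonzero, while all higher differences vanish, so the minimal degree is 1.

1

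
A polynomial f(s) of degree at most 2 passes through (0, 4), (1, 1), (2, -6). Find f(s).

f(s) = -2s^2 - s + 4

Write f(s) = as^2 + bs + c. Substituting each data point gives a linear system:
  c = 4
  a + b + c = 1
  4a + 2b + c = -6
Solving the system yields a = -2, b = -1, c = 4.
So f(s) = -2s² - s + 4.
Check: f(1) = 1. ✓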